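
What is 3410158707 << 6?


0b11001011010000101110010001110011 << 6 = 0b11001011010000101110010001110011000000 = 218250157248

218250157248


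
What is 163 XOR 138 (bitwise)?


0b10100011 ^ 0b10001010 = 0b101001 = 41

41


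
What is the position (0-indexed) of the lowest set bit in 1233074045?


0b1001001011111110011011101111101. Lowest set bit at position 0

0


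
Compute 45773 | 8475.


0b1011001011001101 | 0b10000100011011 = 0b1011001111011111 = 46047

46047


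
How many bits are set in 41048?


0b1010000001011000 has 5 set bits

5


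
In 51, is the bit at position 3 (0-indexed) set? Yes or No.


0b110011, bit 3 = 0. No

No


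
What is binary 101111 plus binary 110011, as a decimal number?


101111 + 110011 = 1100010 = 98

98


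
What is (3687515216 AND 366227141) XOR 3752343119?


Step 1: 3687515216 & 366227141 = 297796672
Step 2: 297796672 ^ 3752343119 = 3462935055

3462935055


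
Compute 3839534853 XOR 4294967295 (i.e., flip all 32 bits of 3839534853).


3839534853 ^ 4294967295 = 455432442

455432442


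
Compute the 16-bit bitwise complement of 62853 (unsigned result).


~0b1111010110000101 = 0b101001111010 = 2682 (16-bit unsigned)

2682


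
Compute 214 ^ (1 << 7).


214 ^ (1 << 7) = 214 ^ 128 = 86

86


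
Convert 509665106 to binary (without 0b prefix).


509665106 = 11110011000001101111101010010 in binary

11110011000001101111101010010


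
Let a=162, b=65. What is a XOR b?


162 ^ 65 = 227

227


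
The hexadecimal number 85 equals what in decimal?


85 hex = 133 decimal

133


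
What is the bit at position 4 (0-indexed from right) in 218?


0b11011010, position 4 = 1

1


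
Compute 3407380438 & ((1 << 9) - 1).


3407380438 & 511 = 470

470


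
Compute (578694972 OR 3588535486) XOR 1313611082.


Step 1: 578694972 | 3588535486 = 4160667582
Step 2: 4160667582 ^ 1313611082 = 3115492084

3115492084


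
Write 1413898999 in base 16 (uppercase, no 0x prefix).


1413898999 = 544662F7 hex

544662F7


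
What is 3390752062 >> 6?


0b11001010000110101100010100111110 >> 6 = 0b11001010000110101100010100 = 52980500

52980500


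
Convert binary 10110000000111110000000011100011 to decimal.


10110000000111110000000011100011 in decimal = 2954821859

2954821859


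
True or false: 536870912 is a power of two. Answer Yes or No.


0b100000000000000000000000000000. Only one bit set => Yes

Yes


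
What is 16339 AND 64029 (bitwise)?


0b11111111010011 & 0b1111101000011101 = 0b11101000010001 = 14865

14865


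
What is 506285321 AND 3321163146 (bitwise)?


0b11110001011010100110100001001 & 0b11000101111101001110110110001010 = 0b100001001000100110100001000 = 69487880

69487880


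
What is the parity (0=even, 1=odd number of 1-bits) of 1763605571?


0b1101001000111100111110001000011 has 16 ones => parity 0

0


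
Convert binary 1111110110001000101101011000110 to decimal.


1111110110001000101101011000110 in decimal = 2126797510

2126797510


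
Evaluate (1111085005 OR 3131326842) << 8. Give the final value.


Step 1: 1111085005 | 3131326842 = 4206743551
Step 2: 4206743551 << 8 = 1076926349056

1076926349056


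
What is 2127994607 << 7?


0b1111110110101101001111011101111 << 7 = 0b11111101101011010011110111011110000000 = 272383309696

272383309696


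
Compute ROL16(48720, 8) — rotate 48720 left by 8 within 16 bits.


Rotate 0b1011111001010000 left by 8 (16-bit) = 0b101000010111110 = 20670

20670


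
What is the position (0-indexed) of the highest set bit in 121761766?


0b111010000011110111111100110. Highest set bit at position 26

26


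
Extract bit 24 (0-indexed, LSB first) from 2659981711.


0b10011110100011000001100110001111, position 24 = 0

0


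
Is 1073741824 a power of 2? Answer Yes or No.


0b1000000000000000000000000000000. Only one bit set => Yes

Yes


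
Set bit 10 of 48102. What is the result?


48102 | (1 << 10) = 48102 | 1024 = 49126

49126


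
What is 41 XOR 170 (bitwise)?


0b101001 ^ 0b10101010 = 0b10000011 = 131

131


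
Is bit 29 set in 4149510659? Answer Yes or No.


0b11110111010101001000001000000011, bit 29 = 1. Yes

Yes


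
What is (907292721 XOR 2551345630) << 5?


Step 1: 907292721 ^ 2551345630 = 2919645679
Step 2: 2919645679 << 5 = 93428661728

93428661728


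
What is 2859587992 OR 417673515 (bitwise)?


0b10101010011100011101100110011000 | 0b11000111001010011000100101011 = 0b10111010111101011111100110111011 = 3136682427

3136682427


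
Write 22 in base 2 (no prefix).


22 = 10110 in binary

10110


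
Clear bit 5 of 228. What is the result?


228 & ~(1 << 5) = 196

196


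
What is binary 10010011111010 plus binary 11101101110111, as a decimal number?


10010011111010 + 11101101110111 = 110000001110001 = 24689

24689


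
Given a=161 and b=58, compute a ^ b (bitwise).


161 ^ 58 = 155

155


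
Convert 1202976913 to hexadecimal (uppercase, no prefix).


1202976913 = 47B3F891 hex

47B3F891


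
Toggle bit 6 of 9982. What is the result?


9982 ^ (1 << 6) = 9982 ^ 64 = 9918

9918


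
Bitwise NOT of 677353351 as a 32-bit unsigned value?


~0b101000010111111001011110000111 = 0b11010111101000000110100001111000 = 3617613944 (32-bit unsigned)

3617613944


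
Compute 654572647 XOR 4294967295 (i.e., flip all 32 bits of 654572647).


654572647 ^ 4294967295 = 3640394648

3640394648


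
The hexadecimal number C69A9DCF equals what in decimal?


C69A9DCF hex = 3332021711 decimal

3332021711


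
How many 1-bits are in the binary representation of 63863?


0b1111100101110111 has 12 set bits

12


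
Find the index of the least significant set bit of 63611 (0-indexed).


0b1111100001111011. Lowest set bit at position 0

0


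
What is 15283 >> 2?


0b11101110110011 >> 2 = 0b111011101100 = 3820

3820


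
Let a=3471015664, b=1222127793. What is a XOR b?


3471015664 ^ 1222127793 = 2252033601

2252033601


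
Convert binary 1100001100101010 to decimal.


1100001100101010 in decimal = 49962

49962


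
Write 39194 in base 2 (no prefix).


39194 = 1001100100011010 in binary

1001100100011010


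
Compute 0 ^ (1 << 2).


0 ^ (1 << 2) = 0 ^ 4 = 4

4


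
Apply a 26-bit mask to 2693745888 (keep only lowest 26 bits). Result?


2693745888 & 67108863 = 9391328

9391328


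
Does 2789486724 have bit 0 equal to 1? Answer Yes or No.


0b10100110010001000011000010000100, bit 0 = 0. No

No


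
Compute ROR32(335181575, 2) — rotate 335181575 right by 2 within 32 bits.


Rotate 0b10011111110100111011100000111 right by 2 (32-bit) = 0b11000100111111101001110111000001 = 3305020865

3305020865


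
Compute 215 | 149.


0b11010111 | 0b10010101 = 0b11010111 = 215

215


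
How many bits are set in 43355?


0b1010100101011011 has 9 set bits

9


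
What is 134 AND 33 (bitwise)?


0b10000110 & 0b100001 = 0b0 = 0

0


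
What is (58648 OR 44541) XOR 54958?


Step 1: 58648 | 44541 = 60925
Step 2: 60925 ^ 54958 = 15187

15187


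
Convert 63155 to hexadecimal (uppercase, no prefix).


63155 = F6B3 hex

F6B3


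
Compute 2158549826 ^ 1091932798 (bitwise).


0b10000000101010001101101101000010 ^ 0b1000001000101011001001001111110 = 0b11000001101111010100100100111100 = 3250407740

3250407740


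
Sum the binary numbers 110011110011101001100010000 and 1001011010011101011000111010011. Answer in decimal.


110011110011101001100010000 + 1001011010011101011000111010011 = 1010001110010001000010011100011 = 1372095715

1372095715


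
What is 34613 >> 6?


0b1000011100110101 >> 6 = 0b1000011100 = 540

540


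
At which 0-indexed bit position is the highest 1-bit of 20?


0b10100. Highest set bit at position 4

4


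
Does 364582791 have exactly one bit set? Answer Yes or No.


0b10101101110110001011110000111. Multiple bits set => No

No


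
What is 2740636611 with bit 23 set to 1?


2740636611 | (1 << 23) = 2740636611 | 8388608 = 2749025219

2749025219


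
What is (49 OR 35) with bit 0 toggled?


Step 1: 49 | 35 = 51
Step 2: 51 ^ (1 << 0) = 51 ^ 1 = 50

50


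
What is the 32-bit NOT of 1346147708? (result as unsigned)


~0b1010000001111001001010101111100 = 0b10101111110000110110101010000011 = 2948819587 (32-bit unsigned)

2948819587


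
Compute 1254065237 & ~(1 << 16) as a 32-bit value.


1254065237 & ~(1 << 16) = 1253999701

1253999701


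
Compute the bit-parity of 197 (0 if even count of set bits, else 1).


0b11000101 has 4 ones => parity 0

0


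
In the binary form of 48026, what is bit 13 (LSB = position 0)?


0b1011101110011010, position 13 = 1

1


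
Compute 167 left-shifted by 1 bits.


0b10100111 << 1 = 0b101001110 = 334

334


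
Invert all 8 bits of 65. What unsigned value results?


65 ^ 255 = 190

190


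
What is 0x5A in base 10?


5A hex = 90 decimal

90


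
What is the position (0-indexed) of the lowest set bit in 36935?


0b1001000001000111. Lowest set bit at position 0

0


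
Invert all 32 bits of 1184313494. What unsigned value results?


1184313494 ^ 4294967295 = 3110653801

3110653801


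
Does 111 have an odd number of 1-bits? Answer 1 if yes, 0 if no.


0b1101111 has 6 ones => parity 0

0


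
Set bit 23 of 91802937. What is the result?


91802937 | (1 << 23) = 91802937 | 8388608 = 100191545

100191545


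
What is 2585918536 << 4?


0b10011010001000011111110001001000 << 4 = 0b100110100010000111111100010010000000 = 41374696576

41374696576


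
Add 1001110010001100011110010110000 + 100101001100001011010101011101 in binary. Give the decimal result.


1001110010001100011110010110000 + 100101001100001011010101011101 = 1110011011101101111001000001101 = 1937175053

1937175053


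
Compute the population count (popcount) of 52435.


0b1100110011010011 has 9 set bits

9


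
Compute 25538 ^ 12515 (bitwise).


0b110001111000010 ^ 0b11000011100011 = 0b101001100100001 = 21281

21281


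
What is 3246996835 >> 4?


0b11000001100010010011110101100011 >> 4 = 0b1100000110001001001111010110 = 202937302

202937302


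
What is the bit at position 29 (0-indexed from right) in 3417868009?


0b11001011101110001000011011101001, position 29 = 0

0


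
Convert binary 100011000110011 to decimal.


100011000110011 in decimal = 17971

17971


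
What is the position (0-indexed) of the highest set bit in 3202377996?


0b10111110111000000110100100001100. Highest set bit at position 31

31


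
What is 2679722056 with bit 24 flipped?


2679722056 ^ (1 << 24) = 2679722056 ^ 16777216 = 2662944840

2662944840


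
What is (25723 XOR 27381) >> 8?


Step 1: 25723 ^ 27381 = 3726
Step 2: 3726 >> 8 = 14

14


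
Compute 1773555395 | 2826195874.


0b1101001101101100100111011000011 | 0b10101000011101000101001110100010 = 0b11101001111101100101111111100011 = 3925237731

3925237731


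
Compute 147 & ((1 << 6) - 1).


147 & 63 = 19

19


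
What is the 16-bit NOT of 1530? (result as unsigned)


~0b10111111010 = 0b1111101000000101 = 64005 (16-bit unsigned)

64005


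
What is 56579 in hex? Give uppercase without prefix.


56579 = DD03 hex

DD03


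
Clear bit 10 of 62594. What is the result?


62594 & ~(1 << 10) = 61570

61570


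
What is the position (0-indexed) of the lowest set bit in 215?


0b11010111. Lowest set bit at position 0

0


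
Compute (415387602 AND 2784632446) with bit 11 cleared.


Step 1: 415387602 & 2784632446 = 12717650
Step 2: 12717650 & ~(1 << 11) = 12715602

12715602


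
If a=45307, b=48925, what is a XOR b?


45307 ^ 48925 = 4070

4070


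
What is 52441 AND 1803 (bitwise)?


0b1100110011011001 & 0b11100001011 = 0b10000001001 = 1033

1033


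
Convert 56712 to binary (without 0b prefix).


56712 = 1101110110001000 in binary

1101110110001000


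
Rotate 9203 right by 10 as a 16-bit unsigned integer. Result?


Rotate 0b10001111110011 right by 10 (16-bit) = 0b1111110011001000 = 64712

64712


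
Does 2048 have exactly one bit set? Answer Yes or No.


0b100000000000. Only one bit set => Yes

Yes


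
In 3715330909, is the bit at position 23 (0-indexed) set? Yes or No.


0b11011101011100110111001101011101, bit 23 = 0. No

No


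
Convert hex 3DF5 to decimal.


3DF5 hex = 15861 decimal

15861


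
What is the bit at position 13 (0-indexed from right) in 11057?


0b10101100110001, position 13 = 1

1


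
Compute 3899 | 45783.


0b111100111011 | 0b1011001011010111 = 0b1011111111111111 = 49151

49151


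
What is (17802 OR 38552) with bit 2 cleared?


Step 1: 17802 | 38552 = 55194
Step 2: 55194 & ~(1 << 2) = 55194

55194


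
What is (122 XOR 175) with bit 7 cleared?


Step 1: 122 ^ 175 = 213
Step 2: 213 & ~(1 << 7) = 85

85


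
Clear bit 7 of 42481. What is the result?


42481 & ~(1 << 7) = 42353

42353


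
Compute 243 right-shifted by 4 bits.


0b11110011 >> 4 = 0b1111 = 15

15


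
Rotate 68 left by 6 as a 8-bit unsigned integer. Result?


Rotate 0b1000100 left by 6 (8-bit) = 0b10001 = 17

17


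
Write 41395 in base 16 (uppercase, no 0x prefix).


41395 = A1B3 hex

A1B3


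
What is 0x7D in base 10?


7D hex = 125 decimal

125


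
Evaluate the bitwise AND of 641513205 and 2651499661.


0b100110001111001011011011110101 & 0b10011110000010101010110010001101 = 0b110000010001010010010000101 = 101229701

101229701


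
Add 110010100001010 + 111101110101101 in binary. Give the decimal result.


110010100001010 + 111101110101101 = 1110000010110111 = 57527

57527


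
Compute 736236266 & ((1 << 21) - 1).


736236266 & 2097151 = 135914

135914


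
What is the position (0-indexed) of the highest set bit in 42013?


0b1010010000011101. Highest set bit at position 15

15


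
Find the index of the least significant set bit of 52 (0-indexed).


0b110100. Lowest set bit at position 2

2


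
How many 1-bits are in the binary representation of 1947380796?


0b1110100000100101010110000111100 has 14 set bits

14


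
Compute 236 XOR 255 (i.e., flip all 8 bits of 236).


236 ^ 255 = 19

19


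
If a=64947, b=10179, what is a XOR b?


64947 ^ 10179 = 55920

55920


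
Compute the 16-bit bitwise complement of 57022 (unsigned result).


~0b1101111010111110 = 0b10000101000001 = 8513 (16-bit unsigned)

8513


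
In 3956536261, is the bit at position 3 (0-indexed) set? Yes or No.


0b11101011110100111111001111000101, bit 3 = 0. No

No


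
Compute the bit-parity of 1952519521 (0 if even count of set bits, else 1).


0b1110100011000010001010101100001 has 13 ones => parity 1

1


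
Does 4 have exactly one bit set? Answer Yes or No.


0b100. Only one bit set => Yes

Yes


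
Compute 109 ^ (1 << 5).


109 ^ (1 << 5) = 109 ^ 32 = 77

77


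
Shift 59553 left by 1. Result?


0b1110100010100001 << 1 = 0b11101000101000010 = 119106

119106


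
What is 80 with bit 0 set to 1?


80 | (1 << 0) = 80 | 1 = 81

81


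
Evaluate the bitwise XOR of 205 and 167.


0b11001101 ^ 0b10100111 = 0b1101010 = 106

106


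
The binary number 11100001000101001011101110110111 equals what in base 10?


11100001000101001011101110110111 in decimal = 3776232375

3776232375


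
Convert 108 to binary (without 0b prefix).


108 = 1101100 in binary

1101100


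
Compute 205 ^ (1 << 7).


205 ^ (1 << 7) = 205 ^ 128 = 77

77


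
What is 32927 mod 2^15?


32927 & 32767 = 159

159


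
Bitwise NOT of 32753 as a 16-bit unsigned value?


~0b111111111110001 = 0b1000000000001110 = 32782 (16-bit unsigned)

32782


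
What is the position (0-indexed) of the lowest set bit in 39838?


0b1001101110011110. Lowest set bit at position 1

1


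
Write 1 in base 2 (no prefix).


1 = 1 in binary

1


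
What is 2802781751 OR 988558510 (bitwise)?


0b10100111000011110000111000110111 | 0b111010111011000011010010101110 = 0b10111111111011110011111010111111 = 3220127423

3220127423


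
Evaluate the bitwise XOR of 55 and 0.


0b110111 ^ 0b0 = 0b110111 = 55

55


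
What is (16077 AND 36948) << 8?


Step 1: 16077 & 36948 = 4164
Step 2: 4164 << 8 = 1065984

1065984


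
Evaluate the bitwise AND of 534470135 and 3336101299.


0b11111110110110101110111110111 & 0b11000110110110001101110110110011 = 0b110110110000101110110110011 = 114843059

114843059


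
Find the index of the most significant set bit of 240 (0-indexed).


0b11110000. Highest set bit at position 7

7


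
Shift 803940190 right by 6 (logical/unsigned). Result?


0b101111111010110010011101011110 >> 6 = 0b101111111010110010011101 = 12561565

12561565


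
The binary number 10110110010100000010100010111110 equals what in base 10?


10110110010100000010100010111110 in decimal = 3058706622

3058706622


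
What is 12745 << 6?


0b11000111001001 << 6 = 0b11000111001001000000 = 815680

815680


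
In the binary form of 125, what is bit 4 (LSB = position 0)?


0b1111101, position 4 = 1

1


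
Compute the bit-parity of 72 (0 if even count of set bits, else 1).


0b1001000 has 2 ones => parity 0

0


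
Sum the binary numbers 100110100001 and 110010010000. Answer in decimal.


100110100001 + 110010010000 = 1011000110001 = 5681

5681


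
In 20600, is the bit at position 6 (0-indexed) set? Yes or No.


0b101000001111000, bit 6 = 1. Yes

Yes


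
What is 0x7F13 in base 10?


7F13 hex = 32531 decimal

32531


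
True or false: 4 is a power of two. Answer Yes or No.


0b100. Only one bit set => Yes

Yes


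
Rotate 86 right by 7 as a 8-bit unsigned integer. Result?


Rotate 0b1010110 right by 7 (8-bit) = 0b10101100 = 172

172


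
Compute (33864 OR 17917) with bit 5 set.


Step 1: 33864 | 17917 = 50685
Step 2: 50685 | (1 << 5) = 50685 | 32 = 50685

50685


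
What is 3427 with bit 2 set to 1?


3427 | (1 << 2) = 3427 | 4 = 3431

3431


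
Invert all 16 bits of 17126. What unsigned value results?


17126 ^ 65535 = 48409

48409


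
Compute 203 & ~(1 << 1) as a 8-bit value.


203 & ~(1 << 1) = 201

201


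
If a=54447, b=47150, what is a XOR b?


54447 ^ 47150 = 27777

27777


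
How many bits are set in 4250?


0b1000010011010 has 5 set bits

5


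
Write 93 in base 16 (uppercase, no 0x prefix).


93 = 5D hex

5D


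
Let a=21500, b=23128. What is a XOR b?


21500 ^ 23128 = 2468

2468


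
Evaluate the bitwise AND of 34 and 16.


0b100010 & 0b10000 = 0b0 = 0

0


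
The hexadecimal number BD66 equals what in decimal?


BD66 hex = 48486 decimal

48486


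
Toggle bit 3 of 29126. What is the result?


29126 ^ (1 << 3) = 29126 ^ 8 = 29134

29134


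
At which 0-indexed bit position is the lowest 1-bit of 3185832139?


0b10111101111000111111000011001011. Lowest set bit at position 0

0


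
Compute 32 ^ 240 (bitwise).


0b100000 ^ 0b11110000 = 0b11010000 = 208

208


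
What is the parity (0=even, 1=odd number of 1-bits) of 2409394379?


0b10001111100111000111000011001011 has 17 ones => parity 1

1


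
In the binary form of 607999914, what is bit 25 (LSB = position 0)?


0b100100001111010101011110101010, position 25 = 0

0


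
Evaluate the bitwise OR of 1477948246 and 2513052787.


0b1011000000101111011001101010110 | 0b10010101110010100010010001110011 = 0b11011101110111111011011101110111 = 3722426231

3722426231


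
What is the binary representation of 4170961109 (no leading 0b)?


4170961109 = 11111000100110111101000011010101 in binary

11111000100110111101000011010101


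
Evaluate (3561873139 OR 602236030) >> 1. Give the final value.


Step 1: 3561873139 | 602236030 = 4159569663
Step 2: 4159569663 >> 1 = 2079784831

2079784831


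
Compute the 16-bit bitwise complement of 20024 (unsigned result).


~0b100111000111000 = 0b1011000111000111 = 45511 (16-bit unsigned)

45511


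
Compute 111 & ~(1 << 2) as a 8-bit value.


111 & ~(1 << 2) = 107

107


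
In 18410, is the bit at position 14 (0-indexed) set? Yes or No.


0b100011111101010, bit 14 = 1. Yes

Yes


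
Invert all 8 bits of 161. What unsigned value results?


161 ^ 255 = 94

94


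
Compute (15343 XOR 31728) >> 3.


Step 1: 15343 ^ 31728 = 16415
Step 2: 16415 >> 3 = 2051

2051


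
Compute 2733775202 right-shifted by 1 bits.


0b10100010111100100001100101100010 >> 1 = 0b1010001011110010000110010110001 = 1366887601

1366887601


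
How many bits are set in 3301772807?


0b11000100110011010000111000000111 has 14 set bits

14


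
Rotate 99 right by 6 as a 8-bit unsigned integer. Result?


Rotate 0b1100011 right by 6 (8-bit) = 0b10001101 = 141

141


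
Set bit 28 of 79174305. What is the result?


79174305 | (1 << 28) = 79174305 | 268435456 = 347609761

347609761


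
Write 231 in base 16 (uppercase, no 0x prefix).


231 = E7 hex

E7


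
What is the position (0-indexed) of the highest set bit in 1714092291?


0b1100110001010101111100100000011. Highest set bit at position 30

30


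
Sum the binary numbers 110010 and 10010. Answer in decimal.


110010 + 10010 = 1000100 = 68

68


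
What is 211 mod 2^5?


211 & 31 = 19

19


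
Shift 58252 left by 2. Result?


0b1110001110001100 << 2 = 0b111000111000110000 = 233008

233008


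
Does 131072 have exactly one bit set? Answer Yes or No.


0b100000000000000000. Only one bit set => Yes

Yes


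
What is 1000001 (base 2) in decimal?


1000001 in decimal = 65

65


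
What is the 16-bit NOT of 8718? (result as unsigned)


~0b10001000001110 = 0b1101110111110001 = 56817 (16-bit unsigned)

56817


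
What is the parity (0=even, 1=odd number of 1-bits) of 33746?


0b1000001111010010 has 7 ones => parity 1

1


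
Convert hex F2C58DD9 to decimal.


F2C58DD9 hex = 4073033177 decimal

4073033177


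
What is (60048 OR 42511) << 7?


Step 1: 60048 | 42511 = 61087
Step 2: 61087 << 7 = 7819136

7819136


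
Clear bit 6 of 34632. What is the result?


34632 & ~(1 << 6) = 34568

34568


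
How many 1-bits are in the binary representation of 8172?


0b1111111101100 has 10 set bits

10


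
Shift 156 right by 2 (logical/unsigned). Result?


0b10011100 >> 2 = 0b100111 = 39

39


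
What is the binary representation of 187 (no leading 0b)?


187 = 10111011 in binary

10111011


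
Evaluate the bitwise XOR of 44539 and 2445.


0b1010110111111011 ^ 0b100110001101 = 0b1010010001110110 = 42102

42102


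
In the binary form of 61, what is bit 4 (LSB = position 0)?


0b111101, position 4 = 1

1


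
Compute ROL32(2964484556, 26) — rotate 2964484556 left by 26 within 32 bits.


Rotate 0b10110000101100100111000111001100 left by 26 (32-bit) = 0b110010110000101100100111000111 = 851626439

851626439


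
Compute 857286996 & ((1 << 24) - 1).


857286996 & 16777215 = 1648980

1648980


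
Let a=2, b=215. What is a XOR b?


2 ^ 215 = 213

213


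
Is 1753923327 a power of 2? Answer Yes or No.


0b1101000100010101011111011111111. Multiple bits set => No

No


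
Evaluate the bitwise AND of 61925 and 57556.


0b1111000111100101 & 0b1110000011010100 = 0b1110000011000100 = 57540

57540


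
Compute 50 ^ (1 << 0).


50 ^ (1 << 0) = 50 ^ 1 = 51

51


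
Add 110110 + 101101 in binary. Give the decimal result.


110110 + 101101 = 1100011 = 99

99


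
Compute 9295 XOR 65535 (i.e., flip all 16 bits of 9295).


9295 ^ 65535 = 56240

56240


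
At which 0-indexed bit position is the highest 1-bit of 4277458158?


0b11111110111101001101010011101110. Highest set bit at position 31

31


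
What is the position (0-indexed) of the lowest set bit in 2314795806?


0b10001001111110001111101100011110. Lowest set bit at position 1

1


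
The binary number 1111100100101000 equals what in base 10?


1111100100101000 in decimal = 63784

63784


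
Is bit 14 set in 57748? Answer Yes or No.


0b1110000110010100, bit 14 = 1. Yes

Yes


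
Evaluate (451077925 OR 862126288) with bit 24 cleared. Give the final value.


Step 1: 451077925 | 862126288 = 1004791797
Step 2: 1004791797 & ~(1 << 24) = 988014581

988014581


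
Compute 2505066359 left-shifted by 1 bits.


0b10010101010100000100011101110111 << 1 = 0b100101010101000001000111011101110 = 5010132718

5010132718


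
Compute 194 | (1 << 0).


194 | (1 << 0) = 194 | 1 = 195

195


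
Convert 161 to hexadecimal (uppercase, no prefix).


161 = A1 hex

A1


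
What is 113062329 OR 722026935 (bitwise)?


0b110101111010011000110111001 | 0b101011000010010100000110110111 = 0b101111101111010111000110111111 = 800944575

800944575


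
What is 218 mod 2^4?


218 & 15 = 10

10


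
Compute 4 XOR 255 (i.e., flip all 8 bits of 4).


4 ^ 255 = 251

251


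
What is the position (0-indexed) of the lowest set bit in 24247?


0b101111010110111. Lowest set bit at position 0

0


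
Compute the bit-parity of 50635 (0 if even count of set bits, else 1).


0b1100010111001011 has 9 ones => parity 1

1


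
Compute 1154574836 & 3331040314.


0b1000100110100010110100111110100 & 0b11000110100010111010010000111010 = 0b1000100100000010010000000110000 = 1149313072

1149313072


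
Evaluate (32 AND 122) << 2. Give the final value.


Step 1: 32 & 122 = 32
Step 2: 32 << 2 = 128

128


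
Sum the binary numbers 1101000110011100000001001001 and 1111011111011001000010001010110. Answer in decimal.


1101000110011100000001001001 + 1111011111011001000010001010110 = 10001001000001100100010010011111 = 2298889375

2298889375


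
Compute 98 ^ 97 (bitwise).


0b1100010 ^ 0b1100001 = 0b11 = 3

3


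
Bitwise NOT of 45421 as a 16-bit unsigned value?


~0b1011000101101101 = 0b100111010010010 = 20114 (16-bit unsigned)

20114


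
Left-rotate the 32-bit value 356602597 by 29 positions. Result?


Rotate 0b10101010000010101001011100101 left by 29 (32-bit) = 0b10100010101010000010101001011100 = 2728929884

2728929884


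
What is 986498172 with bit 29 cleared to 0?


986498172 & ~(1 << 29) = 449627260

449627260


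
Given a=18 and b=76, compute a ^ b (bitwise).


18 ^ 76 = 94

94


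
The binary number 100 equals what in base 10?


100 in decimal = 4

4


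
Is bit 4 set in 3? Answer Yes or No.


0b11, bit 4 = 0. No

No


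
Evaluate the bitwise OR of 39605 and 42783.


0b1001101010110101 | 0b1010011100011111 = 0b1011111110111111 = 49087

49087


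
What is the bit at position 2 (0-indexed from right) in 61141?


0b1110111011010101, position 2 = 1

1


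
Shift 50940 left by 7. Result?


0b1100011011111100 << 7 = 0b11000110111111000000000 = 6520320

6520320


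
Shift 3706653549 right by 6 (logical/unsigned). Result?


0b11011100111011110000101101101101 >> 6 = 0b11011100111011110000101101 = 57916461

57916461


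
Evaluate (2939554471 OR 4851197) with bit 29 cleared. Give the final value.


Step 1: 2939554471 | 4851197 = 2944274431
Step 2: 2944274431 & ~(1 << 29) = 2407403519

2407403519


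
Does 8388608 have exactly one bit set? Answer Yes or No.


0b100000000000000000000000. Only one bit set => Yes

Yes


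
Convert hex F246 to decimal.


F246 hex = 62022 decimal

62022


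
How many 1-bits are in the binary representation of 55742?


0b1101100110111110 has 11 set bits

11


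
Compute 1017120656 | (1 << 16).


1017120656 | (1 << 16) = 1017120656 | 65536 = 1017186192

1017186192


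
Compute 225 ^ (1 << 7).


225 ^ (1 << 7) = 225 ^ 128 = 97

97


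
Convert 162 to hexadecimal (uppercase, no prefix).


162 = A2 hex

A2


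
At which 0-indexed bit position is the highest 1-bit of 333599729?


0b10011111000100101001111110001. Highest set bit at position 28

28


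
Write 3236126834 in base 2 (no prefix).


3236126834 = 11000000111000110110000001110010 in binary

11000000111000110110000001110010


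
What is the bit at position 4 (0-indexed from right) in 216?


0b11011000, position 4 = 1

1


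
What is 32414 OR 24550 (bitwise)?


0b111111010011110 | 0b101111111100110 = 0b111111111111110 = 32766

32766


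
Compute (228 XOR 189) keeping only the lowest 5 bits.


Step 1: 228 ^ 189 = 89
Step 2: 89 & 31 = 25

25


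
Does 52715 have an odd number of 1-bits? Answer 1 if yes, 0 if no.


0b1100110111101011 has 11 ones => parity 1

1


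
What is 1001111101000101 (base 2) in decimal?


1001111101000101 in decimal = 40773

40773


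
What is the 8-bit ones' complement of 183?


183 ^ 255 = 72

72


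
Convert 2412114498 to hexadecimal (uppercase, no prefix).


2412114498 = 8FC5F242 hex

8FC5F242


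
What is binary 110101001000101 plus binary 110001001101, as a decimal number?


110101001000101 + 110001001101 = 111011010010010 = 30354

30354


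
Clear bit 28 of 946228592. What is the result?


946228592 & ~(1 << 28) = 677793136

677793136


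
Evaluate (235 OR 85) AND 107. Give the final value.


Step 1: 235 | 85 = 255
Step 2: 255 & 107 = 107

107


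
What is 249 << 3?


0b11111001 << 3 = 0b11111001000 = 1992

1992


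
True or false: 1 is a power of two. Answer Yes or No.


0b1. Only one bit set => Yes

Yes


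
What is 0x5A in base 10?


5A hex = 90 decimal

90


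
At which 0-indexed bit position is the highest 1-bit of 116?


0b1110100. Highest set bit at position 6

6


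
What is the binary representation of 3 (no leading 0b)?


3 = 11 in binary

11


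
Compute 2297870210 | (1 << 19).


2297870210 | (1 << 19) = 2297870210 | 524288 = 2298394498

2298394498


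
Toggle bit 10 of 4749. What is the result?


4749 ^ (1 << 10) = 4749 ^ 1024 = 5773

5773


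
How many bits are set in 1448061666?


0b1010110010011111010101011100010 has 17 set bits

17


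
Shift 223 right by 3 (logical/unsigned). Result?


0b11011111 >> 3 = 0b11011 = 27

27


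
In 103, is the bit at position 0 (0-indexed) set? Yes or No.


0b1100111, bit 0 = 1. Yes

Yes


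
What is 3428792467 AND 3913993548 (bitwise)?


0b11001100010111110011100010010011 & 0b11101001010010101100110101001100 = 0b11001000010010100000100000000000 = 3360294912

3360294912


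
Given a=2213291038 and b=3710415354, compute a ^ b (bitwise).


2213291038 ^ 3710415354 = 1589925348

1589925348


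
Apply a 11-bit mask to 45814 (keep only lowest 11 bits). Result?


45814 & 2047 = 758

758


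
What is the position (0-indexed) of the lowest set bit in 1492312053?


0b1011000111100101101111111110101. Lowest set bit at position 0

0


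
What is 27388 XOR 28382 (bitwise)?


0b110101011111100 ^ 0b110111011011110 = 0b10000100010 = 1058

1058


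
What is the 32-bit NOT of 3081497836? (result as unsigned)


~0b10110111101010111110110011101100 = 0b1001000010101000001001100010011 = 1213469459 (32-bit unsigned)

1213469459


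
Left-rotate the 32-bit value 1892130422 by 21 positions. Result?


Rotate 0b1110000110001111001111001110110 left by 21 (32-bit) = 0b11001110110011100001100011110011 = 3469613299

3469613299


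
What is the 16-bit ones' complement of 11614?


11614 ^ 65535 = 53921

53921


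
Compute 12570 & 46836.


0b11000100011010 & 0b1011011011110100 = 0b11000000010000 = 12304

12304


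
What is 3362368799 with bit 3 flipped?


3362368799 ^ (1 << 3) = 3362368799 ^ 8 = 3362368791

3362368791


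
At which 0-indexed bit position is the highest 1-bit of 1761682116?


0b1101001000000010010001011000100. Highest set bit at position 30

30


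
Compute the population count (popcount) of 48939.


0b1011111100101011 has 11 set bits

11


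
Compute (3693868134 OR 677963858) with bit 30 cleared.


Step 1: 3693868134 | 677963858 = 4234935414
Step 2: 4234935414 & ~(1 << 30) = 3161193590

3161193590


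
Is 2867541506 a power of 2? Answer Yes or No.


0b10101010111010110011011000000010. Multiple bits set => No

No


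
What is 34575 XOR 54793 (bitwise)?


0b1000011100001111 ^ 0b1101011000001001 = 0b101000100000110 = 20742

20742


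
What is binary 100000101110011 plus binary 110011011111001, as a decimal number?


100000101110011 + 110011011111001 = 1010100001101100 = 43116

43116


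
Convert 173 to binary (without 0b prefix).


173 = 10101101 in binary

10101101


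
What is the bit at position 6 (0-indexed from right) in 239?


0b11101111, position 6 = 1

1


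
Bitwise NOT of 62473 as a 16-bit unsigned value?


~0b1111010000001001 = 0b101111110110 = 3062 (16-bit unsigned)

3062


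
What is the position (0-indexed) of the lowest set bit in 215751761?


0b1100110111000001110001010001. Lowest set bit at position 0

0


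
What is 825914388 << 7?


0b110001001110100111010000010100 << 7 = 0b1100010011101001110100000101000000000 = 105717041664

105717041664


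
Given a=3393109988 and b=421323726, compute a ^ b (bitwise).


3393109988 ^ 421323726 = 3542244394

3542244394


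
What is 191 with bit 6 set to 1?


191 | (1 << 6) = 191 | 64 = 255

255


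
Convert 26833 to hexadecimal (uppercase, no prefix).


26833 = 68D1 hex

68D1


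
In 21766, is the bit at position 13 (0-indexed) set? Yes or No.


0b101010100000110, bit 13 = 0. No

No


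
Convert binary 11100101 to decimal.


11100101 in decimal = 229

229


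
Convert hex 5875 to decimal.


5875 hex = 22645 decimal

22645


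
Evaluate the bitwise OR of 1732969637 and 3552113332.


0b1100111010010110000010010100101 | 0b11010011101110001111001010110100 = 0b11110111111110111111011010110101 = 4160485045

4160485045


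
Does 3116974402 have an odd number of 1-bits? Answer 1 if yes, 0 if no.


0b10111001110010010100000101000010 has 13 ones => parity 1

1


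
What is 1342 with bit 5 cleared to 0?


1342 & ~(1 << 5) = 1310

1310


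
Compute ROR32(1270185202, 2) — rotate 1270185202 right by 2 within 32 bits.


Rotate 0b1001011101101010111110011110010 right by 2 (32-bit) = 0b10010010111011010101111100111100 = 2465029948

2465029948


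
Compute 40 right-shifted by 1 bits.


0b101000 >> 1 = 0b10100 = 20

20


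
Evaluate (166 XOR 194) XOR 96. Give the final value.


Step 1: 166 ^ 194 = 100
Step 2: 100 ^ 96 = 4

4


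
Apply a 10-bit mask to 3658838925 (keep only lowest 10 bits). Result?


3658838925 & 1023 = 909

909


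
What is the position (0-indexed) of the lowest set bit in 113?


0b1110001. Lowest set bit at position 0

0


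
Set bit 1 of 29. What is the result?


29 | (1 << 1) = 29 | 2 = 31

31


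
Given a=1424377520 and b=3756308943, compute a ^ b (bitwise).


1424377520 ^ 3756308943 = 2332229503

2332229503


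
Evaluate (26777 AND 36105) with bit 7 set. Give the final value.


Step 1: 26777 & 36105 = 2057
Step 2: 2057 | (1 << 7) = 2057 | 128 = 2185

2185


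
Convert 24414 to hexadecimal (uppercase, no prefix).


24414 = 5F5E hex

5F5E


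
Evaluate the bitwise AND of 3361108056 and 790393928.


0b11001000010101100111000001011000 & 0b101111000111000111010001001000 = 0b1000000101000111000001001000 = 135557192

135557192


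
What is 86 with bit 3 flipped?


86 ^ (1 << 3) = 86 ^ 8 = 94

94


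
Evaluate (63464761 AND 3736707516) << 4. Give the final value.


Step 1: 63464761 & 3736707516 = 42475832
Step 2: 42475832 << 4 = 679613312

679613312


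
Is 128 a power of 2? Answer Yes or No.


0b10000000. Only one bit set => Yes

Yes


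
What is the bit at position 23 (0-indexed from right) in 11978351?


0b101101101100011001101111, position 23 = 1

1


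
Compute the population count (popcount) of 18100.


0b100011010110100 has 7 set bits

7


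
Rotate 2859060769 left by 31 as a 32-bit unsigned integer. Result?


Rotate 0b10101010011010011100111000100001 left by 31 (32-bit) = 0b11010101001101001110011100010000 = 3577014032

3577014032


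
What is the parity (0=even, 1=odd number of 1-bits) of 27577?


0b110101110111001 has 10 ones => parity 0

0


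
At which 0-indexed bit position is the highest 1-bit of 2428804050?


0b10010000110001001001101111010010. Highest set bit at position 31

31


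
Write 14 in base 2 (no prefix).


14 = 1110 in binary

1110


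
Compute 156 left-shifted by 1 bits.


0b10011100 << 1 = 0b100111000 = 312

312


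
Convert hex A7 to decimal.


A7 hex = 167 decimal

167


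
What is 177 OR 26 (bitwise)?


0b10110001 | 0b11010 = 0b10111011 = 187

187


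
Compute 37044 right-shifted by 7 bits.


0b1001000010110100 >> 7 = 0b100100001 = 289

289


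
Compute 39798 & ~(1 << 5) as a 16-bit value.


39798 & ~(1 << 5) = 39766

39766


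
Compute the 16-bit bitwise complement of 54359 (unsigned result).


~0b1101010001010111 = 0b10101110101000 = 11176 (16-bit unsigned)

11176


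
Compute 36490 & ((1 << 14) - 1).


36490 & 16383 = 3722

3722


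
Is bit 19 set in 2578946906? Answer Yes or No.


0b10011001101101111001101101011010, bit 19 = 0. No

No


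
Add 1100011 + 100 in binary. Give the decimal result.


1100011 + 100 = 1100111 = 103

103


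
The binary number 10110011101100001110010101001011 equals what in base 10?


10110011101100001110010101001011 in decimal = 3014714699

3014714699


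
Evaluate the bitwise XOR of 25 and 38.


0b11001 ^ 0b100110 = 0b111111 = 63

63


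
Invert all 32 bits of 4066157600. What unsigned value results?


4066157600 ^ 4294967295 = 228809695

228809695


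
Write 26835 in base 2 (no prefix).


26835 = 110100011010011 in binary

110100011010011


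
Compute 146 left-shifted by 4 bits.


0b10010010 << 4 = 0b100100100000 = 2336

2336


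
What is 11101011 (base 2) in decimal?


11101011 in decimal = 235

235


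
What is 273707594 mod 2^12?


273707594 & 4095 = 586

586


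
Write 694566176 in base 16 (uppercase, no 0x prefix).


694566176 = 29663D20 hex

29663D20


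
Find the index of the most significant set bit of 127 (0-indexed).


0b1111111. Highest set bit at position 6

6


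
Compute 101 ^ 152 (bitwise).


0b1100101 ^ 0b10011000 = 0b11111101 = 253

253


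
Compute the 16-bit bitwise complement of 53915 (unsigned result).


~0b1101001010011011 = 0b10110101100100 = 11620 (16-bit unsigned)

11620


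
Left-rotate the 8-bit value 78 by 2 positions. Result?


Rotate 0b1001110 left by 2 (8-bit) = 0b111001 = 57

57


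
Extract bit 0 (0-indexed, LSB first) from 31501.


0b111101100001101, position 0 = 1

1


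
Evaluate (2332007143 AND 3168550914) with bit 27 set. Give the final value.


Step 1: 2332007143 & 3168550914 = 2296119298
Step 2: 2296119298 | (1 << 27) = 2296119298 | 134217728 = 2296119298

2296119298
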